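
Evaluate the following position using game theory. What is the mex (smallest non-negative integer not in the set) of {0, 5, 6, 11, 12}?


Set = {0, 5, 6, 11, 12}
0 is in the set.
1 is NOT in the set. This is the mex.
mex = 1

1


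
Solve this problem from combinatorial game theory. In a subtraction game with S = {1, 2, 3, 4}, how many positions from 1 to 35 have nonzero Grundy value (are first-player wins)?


Subtraction set S = {1, 2, 3, 4}, so G(n) = n mod 5.
G(n) = 0 when n is a multiple of 5.
Multiples of 5 in [1, 35]: 7
N-positions (nonzero Grundy) = 35 - 7 = 28

28


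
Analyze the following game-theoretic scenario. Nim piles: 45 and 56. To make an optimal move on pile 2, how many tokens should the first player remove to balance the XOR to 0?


Piles: 45 and 56
Current XOR: 45 XOR 56 = 21 (non-zero, so this is an N-position).
To make the XOR zero, we need to find a move that balances the piles.
For pile 2 (size 56): target = 56 XOR 21 = 45
We reduce pile 2 from 56 to 45.
Tokens removed: 56 - 45 = 11
Verification: 45 XOR 45 = 0

11


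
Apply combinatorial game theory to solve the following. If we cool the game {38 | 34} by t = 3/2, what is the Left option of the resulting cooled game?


Original game: {38 | 34} (a switch {a | b} with a > b).
Cooling by t (for t below the temperature (a - b)/2 = 2) taxes each move by t: {a | b} cooled by t is {a - t | b + t}.
Cooling amount: t = 3/2
Cooled Left option: 38 - 3/2 = 73/2
Cooled Right option: 34 + 3/2 = 71/2
Cooled game: {73/2 | 71/2}
Left option = 73/2

73/2


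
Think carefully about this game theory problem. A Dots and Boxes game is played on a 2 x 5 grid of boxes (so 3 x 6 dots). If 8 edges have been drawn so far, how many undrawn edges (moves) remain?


Grid: 2 x 5 boxes, i.e. 3 rows and 6 columns of dots.
Horizontal edges: (rows + 1) * cols = 3 * 5 = 15
Vertical edges: rows * (cols + 1) = 2 * 6 = 12
Total edges: 15 + 12 = 27
Edges drawn: 8
Remaining: 27 - 8 = 19

19


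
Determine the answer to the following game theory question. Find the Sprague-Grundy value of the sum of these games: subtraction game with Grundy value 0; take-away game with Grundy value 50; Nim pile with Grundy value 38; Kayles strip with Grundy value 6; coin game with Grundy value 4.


By the Sprague-Grundy theorem, the Grundy value of a sum of games is the XOR of individual Grundy values.
subtraction game: Grundy value = 0. Running XOR: 0 XOR 0 = 0
take-away game: Grundy value = 50. Running XOR: 0 XOR 50 = 50
Nim pile: Grundy value = 38. Running XOR: 50 XOR 38 = 20
Kayles strip: Grundy value = 6. Running XOR: 20 XOR 6 = 18
coin game: Grundy value = 4. Running XOR: 18 XOR 4 = 22
The combined Grundy value is 22.

22


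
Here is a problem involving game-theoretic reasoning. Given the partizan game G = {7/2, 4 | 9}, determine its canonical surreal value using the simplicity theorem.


Left options: {7/2, 4}, max = 4
Right options: {9}, min = 9
All options are numbers and max(Left) < min(Right), so by the simplicity theorem the value is the simplest (earliest-born) number strictly between 4 and 9.
Integers 5 through 8 all lie strictly between 4 and 9.
Among integers, the simplest (lowest birthday = smallest |n|; 0 is born on day 0, +-n on day n) is 5.
No non-integer in the interval can be simpler: if x is a non-integer in the interval, then floor(x) or ceil(x) also lies in the interval (the interval contains an integer), and both are proper prefixes of x's sign expansion, i.e. born earlier. So the game value is 5.
Game value = 5

5


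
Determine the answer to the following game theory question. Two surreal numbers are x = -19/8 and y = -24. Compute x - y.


x = -19/8, y = -24
Converting to common denominator: 8
x = -19/8, y = -192/8
x - y = -19/8 - -24 = 173/8

173/8


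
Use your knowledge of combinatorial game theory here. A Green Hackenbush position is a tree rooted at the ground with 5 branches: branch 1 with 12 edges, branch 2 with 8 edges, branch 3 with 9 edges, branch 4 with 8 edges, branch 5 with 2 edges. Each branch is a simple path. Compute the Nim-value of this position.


The tree has 5 branches from the ground vertex.
In Green Hackenbush, the Nim-value of a simple path of length k is k.
Branch 1: length 12, Nim-value = 12
Branch 2: length 8, Nim-value = 8
Branch 3: length 9, Nim-value = 9
Branch 4: length 8, Nim-value = 8
Branch 5: length 2, Nim-value = 2
Total Nim-value = XOR of all branch values:
0 XOR 12 = 12
12 XOR 8 = 4
4 XOR 9 = 13
13 XOR 8 = 5
5 XOR 2 = 7
Nim-value of the tree = 7

7


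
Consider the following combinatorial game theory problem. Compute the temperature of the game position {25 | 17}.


The game is {25 | 17}, a switch {a | b} with numbers a > b.
Cooling {a | b} by t gives {a - t | b + t}, which stops being hot when a - t = b + t, i.e. at t = (a - b)/2. So the temperature of a switch is (a - b)/2.
Temperature = (Left option - Right option) / 2
= (25 - (17)) / 2
= 8 / 2
= 4

4


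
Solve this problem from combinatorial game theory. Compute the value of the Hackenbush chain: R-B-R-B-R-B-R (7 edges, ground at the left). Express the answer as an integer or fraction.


Edges (from ground): R-B-R-B-R-B-R
By Berlekamp's sign-expansion rule, a Blue-Red Hackenbush stalk has the value of the surreal number whose sign sequence is the edge sequence with B -> + and R -> -.
Sign sequence: -+-+-+-
Trace the sign expansion in the surreal number tree, starting from 0:
Edge 1: R (sign -) -> bounds (-inf, 0), value = -1
Edge 2: B (sign +) -> bounds (-1, 0), value = -1/2
Edge 3: R (sign -) -> bounds (-1, -1/2), value = -3/4
Edge 4: B (sign +) -> bounds (-3/4, -1/2), value = -5/8
Edge 5: R (sign -) -> bounds (-3/4, -5/8), value = -11/16
Edge 6: B (sign +) -> bounds (-11/16, -5/8), value = -21/32
Edge 7: R (sign -) -> bounds (-11/16, -21/32), value = -43/64
Game value = -43/64

-43/64


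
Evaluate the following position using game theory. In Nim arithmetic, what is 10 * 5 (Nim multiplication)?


Nim multiplication is bilinear over XOR: (u XOR v) * w = (u*w) XOR (v*w).
So we split each operand into its bit components and XOR the pairwise Nim products.
10 = 2 + 8 (as XOR of powers of 2).
5 = 1 + 4 (as XOR of powers of 2).
Using the standard Nim-product table on single bits:
  2*2 = 3,   2*4 = 8,   2*8 = 12,
  4*4 = 6,   4*8 = 11,  8*8 = 13,
and  1*x = x (identity), k*l = l*k (commutative).
Pairwise Nim products:
  2 * 1 = 2
  2 * 4 = 8
  8 * 1 = 8
  8 * 4 = 11
XOR them: 2 XOR 8 XOR 8 XOR 11 = 9.
Result: 10 * 5 = 9 (in Nim).

9


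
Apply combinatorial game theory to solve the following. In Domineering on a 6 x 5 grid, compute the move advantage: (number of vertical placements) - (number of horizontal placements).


Board is 6 x 5 (rows x cols).
Left (vertical) placements: (rows-1) * cols = 5 * 5 = 25
Right (horizontal) placements: rows * (cols-1) = 6 * 4 = 24
Advantage = Left - Right = 25 - 24 = 1

1


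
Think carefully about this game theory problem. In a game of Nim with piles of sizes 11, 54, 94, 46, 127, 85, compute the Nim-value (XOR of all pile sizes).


We need the XOR (exclusive or) of all pile sizes.
After XOR-ing pile 1 (size 11): 0 XOR 11 = 11
After XOR-ing pile 2 (size 54): 11 XOR 54 = 61
After XOR-ing pile 3 (size 94): 61 XOR 94 = 99
After XOR-ing pile 4 (size 46): 99 XOR 46 = 77
After XOR-ing pile 5 (size 127): 77 XOR 127 = 50
After XOR-ing pile 6 (size 85): 50 XOR 85 = 103
The Nim-value of this position is 103.

103


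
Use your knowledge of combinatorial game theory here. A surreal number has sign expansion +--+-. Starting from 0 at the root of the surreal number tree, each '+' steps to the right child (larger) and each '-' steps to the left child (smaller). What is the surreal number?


Sign expansion: +--+-
Rule: track bounds (lo, hi), initially (-inf, +inf). On '+', the current value becomes lo and we move to the simplest number in (value, hi): value + 1 if hi = +inf, otherwise the midpoint (value + hi)/2. On '-', the current value becomes hi and we move to value - 1 if lo = -inf, otherwise the midpoint (lo + value)/2.
Start at 0.
Step 1: sign = +, move right. Bounds: (0, +inf). Value = 1
Step 2: sign = -, move left. Bounds: (0, 1). Value = 1/2
Step 3: sign = -, move left. Bounds: (0, 1/2). Value = 1/4
Step 4: sign = +, move right. Bounds: (1/4, 1/2). Value = 3/8
Step 5: sign = -, move left. Bounds: (1/4, 3/8). Value = 5/16
The surreal number with sign expansion +--+- is 5/16.

5/16


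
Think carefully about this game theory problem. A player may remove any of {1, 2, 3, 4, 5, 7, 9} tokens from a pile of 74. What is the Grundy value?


The subtraction set is S = {1, 2, 3, 4, 5, 7, 9}.
G(k) = mex{ G(k - s) : s in S, s <= k }. We compute iteratively: G(0) = 0.
G(1) = mex({0}) = 1
G(2) = mex({0, 1}) = 2
G(3) = mex({0, 1, 2}) = 3
G(4) = mex({0, 1, 2, 3}) = 4
G(5) = mex({0, 1, 2, 3, 4}) = 5
G(6) = mex({1, 2, 3, 4, 5}) = 0
G(7) = mex({0, 2, 3, 4, 5}) = 1
G(8) = mex({0, 1, 3, 4, 5}) = 2
G(9) = mex({0, 1, 2, 4, 5}) = 3
G(10) = mex({0, 1, 2, 3, 5}) = 4
G(11) = mex({0, 1, 2, 3, 4}) = 5
G(12) = mex({1, 2, 3, 4, 5}) = 0
G(13) = mex({0, 2, 3, 4, 5}) = 1
G(14) = mex({0, 1, 3, 4, 5}) = 2
Observe that G(6)..G(14) = 0, 1, 2, 3, 4, 5, 0, 1, 2 repeats G(0)..G(8) = 0, 1, 2, 3, 4, 5, 0, 1, 2.
For k >= max(S) = 9, G(k) is determined by the previous 9 values G(k-9)..G(k-1); a window of 9 consecutive values has recurred shifted by 6, so by induction G(k + 6) = G(k) for all k >= 0: the sequence is periodic from the start with period 6.
One period: G(0..5) = 0, 1, 2, 3, 4, 5.
74 mod 6 = 2, so G(74) = G(2) = 2.

2


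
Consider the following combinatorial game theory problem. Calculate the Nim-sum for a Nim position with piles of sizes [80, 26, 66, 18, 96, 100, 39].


We need the XOR (exclusive or) of all pile sizes.
After XOR-ing pile 1 (size 80): 0 XOR 80 = 80
After XOR-ing pile 2 (size 26): 80 XOR 26 = 74
After XOR-ing pile 3 (size 66): 74 XOR 66 = 8
After XOR-ing pile 4 (size 18): 8 XOR 18 = 26
After XOR-ing pile 5 (size 96): 26 XOR 96 = 122
After XOR-ing pile 6 (size 100): 122 XOR 100 = 30
After XOR-ing pile 7 (size 39): 30 XOR 39 = 57
The Nim-value of this position is 57.

57


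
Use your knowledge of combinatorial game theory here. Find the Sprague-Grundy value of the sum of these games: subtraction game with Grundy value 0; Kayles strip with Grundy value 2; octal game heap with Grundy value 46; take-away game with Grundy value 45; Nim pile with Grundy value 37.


By the Sprague-Grundy theorem, the Grundy value of a sum of games is the XOR of individual Grundy values.
subtraction game: Grundy value = 0. Running XOR: 0 XOR 0 = 0
Kayles strip: Grundy value = 2. Running XOR: 0 XOR 2 = 2
octal game heap: Grundy value = 46. Running XOR: 2 XOR 46 = 44
take-away game: Grundy value = 45. Running XOR: 44 XOR 45 = 1
Nim pile: Grundy value = 37. Running XOR: 1 XOR 37 = 36
The combined Grundy value is 36.

36


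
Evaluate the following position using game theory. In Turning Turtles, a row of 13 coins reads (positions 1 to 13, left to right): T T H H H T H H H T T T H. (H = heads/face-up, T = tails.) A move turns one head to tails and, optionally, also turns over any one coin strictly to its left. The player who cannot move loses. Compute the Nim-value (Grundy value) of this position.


Coins: T T H H H T H H H T T T H
Key fact: a single head at position k behaves exactly like a Nim heap of size k (turning it to T and optionally flipping a coin at j < k corresponds to moving the heap from k to j, or to 0), and heads combine as a disjunctive sum (two heads at the same place would cancel, matching j XOR j = 0). So the Nim-value is the XOR of the 1-indexed positions of the heads.
Face-up positions (1-indexed): [3, 4, 5, 7, 8, 9, 13]
XOR 0 with 3: 0 XOR 3 = 3
XOR 3 with 4: 3 XOR 4 = 7
XOR 7 with 5: 7 XOR 5 = 2
XOR 2 with 7: 2 XOR 7 = 5
XOR 5 with 8: 5 XOR 8 = 13
XOR 13 with 9: 13 XOR 9 = 4
XOR 4 with 13: 4 XOR 13 = 9
Nim-value = 9

9


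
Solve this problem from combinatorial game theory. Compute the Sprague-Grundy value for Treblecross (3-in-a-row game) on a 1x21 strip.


Treblecross: place X on empty cells; 3-in-a-row wins.
Playing within two cells of an existing X lets the opponent win at once, so sensible play treats the cells i-2..i+2 around each X as dead. The player left with no safe cell loses, so this is a normal-play take-away game on strips of safe cells.
Placing X at cell i (0-indexed) of a strip of k safe cells leaves independent strips of sizes max(0, i-2) and max(0, k-i-3). Hence G(k) = mex{ G(max(0,i-2)) XOR G(max(0,k-i-3)) : 0 <= i < k }, with G(0) = 0.
G(1): splits (0,0):0^0=0 -> mex({0}) = 1
G(2): splits (0,0):0^0=0 -> mex({0}) = 1
G(3): splits (0,0):0^0=0 -> mex({0}) = 1
G(4): splits (0,1):0^1=1 (0,0):0^0=0 -> mex({0, 1}) = 2
G(5): splits (0,2):0^1=1 (0,1):0^1=1 (0,0):0^0=0 -> mex({0, 1}) = 2
G(6) = mex({1}) = 0
G(7) = mex({0, 1, 2}) = 3
G(8) = mex({0, 1, 2}) = 3
G(9) = mex({0, 2}) = 1
G(10) = mex({0, 2, 3}) = 1
G(11) = mex({0, 3}) = 1
G(12) = mex({1, 3}) = 0
G(13) = mex({0, 1, 2, 3}) = 4
G(14) = mex({0, 1, 2}) = 3
G(15) = mex({0, 1, 2}) = 3
G(16) = mex({0, 1, 2, 4}) = 3
G(17) = mex({0, 1, 3, 4}) = 2
G(18) = mex({0, 1, 3, 4}) = 2
G(19) = mex({0, 1, 3, 5}) = 2
G(20) = mex({0, 1, 2, 3, 5}) = 4
G(21) = mex({0, 1, 2, 3, 5}) = 4
Therefore G(21) = 4.

4


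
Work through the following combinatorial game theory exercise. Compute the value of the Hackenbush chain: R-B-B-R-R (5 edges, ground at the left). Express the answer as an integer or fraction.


Edges (from ground): R-B-B-R-R
By Berlekamp's sign-expansion rule, a Blue-Red Hackenbush stalk has the value of the surreal number whose sign sequence is the edge sequence with B -> + and R -> -.
Sign sequence: -++--
Trace the sign expansion in the surreal number tree, starting from 0:
Edge 1: R (sign -) -> bounds (-inf, 0), value = -1
Edge 2: B (sign +) -> bounds (-1, 0), value = -1/2
Edge 3: B (sign +) -> bounds (-1/2, 0), value = -1/4
Edge 4: R (sign -) -> bounds (-1/2, -1/4), value = -3/8
Edge 5: R (sign -) -> bounds (-1/2, -3/8), value = -7/16
Game value = -7/16

-7/16


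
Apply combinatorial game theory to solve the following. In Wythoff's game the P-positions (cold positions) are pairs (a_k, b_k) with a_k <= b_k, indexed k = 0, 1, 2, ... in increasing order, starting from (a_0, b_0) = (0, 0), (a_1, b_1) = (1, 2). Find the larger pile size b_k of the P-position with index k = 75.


By Wythoff's theorem, a_k = floor(k * phi) and b_k = floor(k * phi^2) = a_k + k, where phi = (1 + sqrt(5))/2 is the golden ratio.
phi = (1 + sqrt(5))/2 = 1.618034
phi^2 = phi + 1 = 2.618034
k = 75
k * phi^2 = 75 * 2.618034 = 196.352549
b_75 = floor(k * phi^2) = 196 (check: a_75 + k = 121 + 75 = 196)

196


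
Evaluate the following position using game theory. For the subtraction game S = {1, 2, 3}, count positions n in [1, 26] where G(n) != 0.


Subtraction set S = {1, 2, 3}, so G(n) = n mod 4.
G(n) = 0 when n is a multiple of 4.
Multiples of 4 in [1, 26]: 6
N-positions (nonzero Grundy) = 26 - 6 = 20

20


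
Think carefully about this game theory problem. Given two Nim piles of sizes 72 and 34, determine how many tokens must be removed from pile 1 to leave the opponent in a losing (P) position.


Piles: 72 and 34
Current XOR: 72 XOR 34 = 106 (non-zero, so this is an N-position).
To make the XOR zero, we need to find a move that balances the piles.
For pile 1 (size 72): target = 72 XOR 106 = 34
We reduce pile 1 from 72 to 34.
Tokens removed: 72 - 34 = 38
Verification: 34 XOR 34 = 0

38


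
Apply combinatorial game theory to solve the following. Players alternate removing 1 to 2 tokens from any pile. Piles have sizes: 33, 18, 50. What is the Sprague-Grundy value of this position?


Subtraction set: {1, 2}
For this subtraction set, G(n) = n mod 3 (period = max + 1 = 3).
Pile 1 (size 33): G(33) = 33 mod 3 = 0
Pile 2 (size 18): G(18) = 18 mod 3 = 0
Pile 3 (size 50): G(50) = 50 mod 3 = 2
Total Grundy value = XOR of all: 0 XOR 0 XOR 2 = 2

2


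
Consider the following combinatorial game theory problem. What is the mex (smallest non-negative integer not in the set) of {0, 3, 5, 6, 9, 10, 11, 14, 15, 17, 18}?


Set = {0, 3, 5, 6, 9, 10, 11, 14, 15, 17, 18}
0 is in the set.
1 is NOT in the set. This is the mex.
mex = 1

1


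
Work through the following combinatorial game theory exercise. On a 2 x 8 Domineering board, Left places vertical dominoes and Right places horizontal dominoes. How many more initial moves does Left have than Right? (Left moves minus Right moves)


Board is 2 x 8 (rows x cols).
Left (vertical) placements: (rows-1) * cols = 1 * 8 = 8
Right (horizontal) placements: rows * (cols-1) = 2 * 7 = 14
Advantage = Left - Right = 8 - 14 = -6

-6


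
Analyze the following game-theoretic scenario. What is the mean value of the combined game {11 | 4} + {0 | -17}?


G1 = {11 | 4}, G2 = {0 | -17}
Each is a switch {a | b} with numbers a > b; its mean value is (a + b)/2, and mean value is additive over game sums: m(G1 + G2) = m(G1) + m(G2).
Mean of G1 = (11 + (4))/2 = 15/2 = 15/2
Mean of G2 = (0 + (-17))/2 = -17/2 = -17/2
Mean of G1 + G2 = 15/2 + -17/2 = -1

-1


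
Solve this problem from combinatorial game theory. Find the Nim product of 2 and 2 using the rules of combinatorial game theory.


Nim multiplication is bilinear over XOR: (u XOR v) * w = (u*w) XOR (v*w).
So we split each operand into its bit components and XOR the pairwise Nim products.
2 = 2 (as XOR of powers of 2).
2 = 2 (as XOR of powers of 2).
Using the standard Nim-product table on single bits:
  2*2 = 3,   2*4 = 8,   2*8 = 12,
  4*4 = 6,   4*8 = 11,  8*8 = 13,
and  1*x = x (identity), k*l = l*k (commutative).
Pairwise Nim products:
  2 * 2 = 3
XOR them: 3 = 3.
Result: 2 * 2 = 3 (in Nim).

3


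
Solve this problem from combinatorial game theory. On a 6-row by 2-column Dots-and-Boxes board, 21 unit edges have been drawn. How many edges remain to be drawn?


Grid: 6 x 2 boxes, i.e. 7 rows and 3 columns of dots.
Horizontal edges: (rows + 1) * cols = 7 * 2 = 14
Vertical edges: rows * (cols + 1) = 6 * 3 = 18
Total edges: 14 + 18 = 32
Edges drawn: 21
Remaining: 32 - 21 = 11

11


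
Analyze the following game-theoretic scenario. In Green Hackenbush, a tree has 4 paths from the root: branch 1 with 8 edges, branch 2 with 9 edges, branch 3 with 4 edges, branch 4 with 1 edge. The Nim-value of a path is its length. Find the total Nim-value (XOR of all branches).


The tree has 4 branches from the ground vertex.
In Green Hackenbush, the Nim-value of a simple path of length k is k.
Branch 1: length 8, Nim-value = 8
Branch 2: length 9, Nim-value = 9
Branch 3: length 4, Nim-value = 4
Branch 4: length 1, Nim-value = 1
Total Nim-value = XOR of all branch values:
0 XOR 8 = 8
8 XOR 9 = 1
1 XOR 4 = 5
5 XOR 1 = 4
Nim-value of the tree = 4

4


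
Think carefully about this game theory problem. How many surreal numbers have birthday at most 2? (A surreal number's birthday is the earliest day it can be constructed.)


Day 0: {|} = 0 is born. Count = 1.
Day n: the number of surreal numbers born by day n is 2^(n+1) - 1.
By day 0: 2^1 - 1 = 1
By day 1: 2^2 - 1 = 3
By day 2: 2^3 - 1 = 7
By day 2: 7 surreal numbers.

7


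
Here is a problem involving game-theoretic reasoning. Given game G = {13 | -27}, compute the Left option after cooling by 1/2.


Original game: {13 | -27} (a switch {a | b} with a > b).
Cooling by t (for t below the temperature (a - b)/2 = 20) taxes each move by t: {a | b} cooled by t is {a - t | b + t}.
Cooling amount: t = 1/2
Cooled Left option: 13 - 1/2 = 25/2
Cooled Right option: -27 + 1/2 = -53/2
Cooled game: {25/2 | -53/2}
Left option = 25/2

25/2


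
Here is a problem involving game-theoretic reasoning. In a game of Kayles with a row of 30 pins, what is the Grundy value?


Kayles: a move removes 1 or 2 adjacent pins from a contiguous row.
Removing pins from a row of k leaves two independent rows (a, b) with a + b = k - 1 (one pin) or a + b = k - 2 (two pins); an end removal gives a = 0.
By Sprague-Grundy, G(k) = mex{ G(a) XOR G(b) } over all these splits. G(0) = 0.
G(1): splits (0,0):0^0=0 -> mex({0}) = 1
G(2): splits (0,1):0^1=1 (0,0):0^0=0 -> mex({0, 1}) = 2
G(3): splits (0,2):0^2=2 (1,1):1^1=0 (0,1):0^1=1 -> mex({0, 1, 2}) = 3
G(4): splits (0,3):0^3=3 (1,2):1^2=3 (0,2):0^2=2 (1,1):1^1=0 -> mex({0, 2, 3}) = 1
G(5): splits (0,4):0^1=1 (1,3):1^3=2 (2,2):2^2=0 (0,3):0^3=3 (1,2):1^2=3 -> mex({0, 1, 2, 3}) = 4
G(6) = mex({0, 1, 2, 4}) = 3
G(7) = mex({0, 1, 3, 4, 5}) = 2
G(8) = mex({0, 2, 3, 5, 6}) = 1
G(9) = mex({0, 1, 2, 3, 6, 7}) = 4
G(10) = mex({0, 1, 3, 4, 5, 7}) = 2
G(11) = mex({0, 1, 2, 3, 4, 5}) = 6
G(12) = mex({0, 1, 2, 3, 5, 6, 7}) = 4
G(13) = mex({0, 2, 3, 4, 6, 7}) = 1
G(14) = mex({0, 1, 4, 5, 6, 7}) = 2
G(15) = mex({0, 1, 2, 3, 4, 5, 6}) = 7
G(16) = mex({0, 2, 3, 5, 6, 7}) = 1
G(17) = mex({0, 1, 2, 3, 5, 6, 7}) = 4
G(18) = mex({0, 1, 2, 4, 5, 6}) = 3
G(19) = mex({0, 1, 3, 4, 5, 7}) = 2
G(20) = mex({0, 2, 3, 4, 5, 6, 7}) = 1
G(21) = mex({0, 1, 2, 3, 5, 6, 7}) = 4
G(22) = mex({0, 1, 2, 3, 4, 5, 7}) = 6
G(23) = mex({0, 1, 2, 3, 4, 5, 6}) = 7
G(24) = mex({0, 1, 2, 3, 5, 6, 7}) = 4
G(25) = mex({0, 2, 3, 4, 6, 7}) = 1
G(26) = mex({0, 1, 3, 4, 5, 6, 7}) = 2
G(27) = mex({0, 1, 2, 3, 4, 5, 6, 7}) = 8
G(28) = mex({0, 1, 2, 3, 4, 6, 7, 8}) = 5
G(29) = mex({0, 1, 2, 3, 5, 6, 7, 8, 9}) = 4
G(30) = mex({0, 1, 2, 3, 4, 5, 6, 9, 10}) = 7
Therefore G(30) = 7.

7


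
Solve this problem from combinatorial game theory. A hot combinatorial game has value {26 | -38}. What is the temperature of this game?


The game is {26 | -38}, a switch {a | b} with numbers a > b.
Cooling {a | b} by t gives {a - t | b + t}, which stops being hot when a - t = b + t, i.e. at t = (a - b)/2. So the temperature of a switch is (a - b)/2.
Temperature = (Left option - Right option) / 2
= (26 - (-38)) / 2
= 64 / 2
= 32

32


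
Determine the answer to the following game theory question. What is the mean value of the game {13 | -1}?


Game = {13 | -1}, a switch {a | b} with numbers a > b.
Its thermograph has left wall a - t and right wall b + t, which meet at t = (a - b)/2, where both equal (a + b)/2. So the mast (mean value) is at (a + b)/2.
Mean = (13 + (-1))/2 = 12/2 = 6

6


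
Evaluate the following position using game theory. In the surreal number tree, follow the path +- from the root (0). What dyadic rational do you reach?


Sign expansion: +-
Rule: track bounds (lo, hi), initially (-inf, +inf). On '+', the current value becomes lo and we move to the simplest number in (value, hi): value + 1 if hi = +inf, otherwise the midpoint (value + hi)/2. On '-', the current value becomes hi and we move to value - 1 if lo = -inf, otherwise the midpoint (lo + value)/2.
Start at 0.
Step 1: sign = +, move right. Bounds: (0, +inf). Value = 1
Step 2: sign = -, move left. Bounds: (0, 1). Value = 1/2
The surreal number with sign expansion +- is 1/2.

1/2


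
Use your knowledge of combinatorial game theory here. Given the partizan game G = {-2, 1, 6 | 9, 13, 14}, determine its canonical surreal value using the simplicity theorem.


Left options: {-2, 1, 6}, max = 6
Right options: {9, 13, 14}, min = 9
All options are numbers and max(Left) < min(Right), so by the simplicity theorem the value is the simplest (earliest-born) number strictly between 6 and 9.
Integers 7 through 8 all lie strictly between 6 and 9.
Among integers, the simplest (lowest birthday = smallest |n|; 0 is born on day 0, +-n on day n) is 7.
No non-integer in the interval can be simpler: if x is a non-integer in the interval, then floor(x) or ceil(x) also lies in the interval (the interval contains an integer), and both are proper prefixes of x's sign expansion, i.e. born earlier. So the game value is 7.
Game value = 7

7


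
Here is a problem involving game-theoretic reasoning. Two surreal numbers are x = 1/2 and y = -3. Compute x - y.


x = 1/2, y = -3
Converting to common denominator: 2
x = 1/2, y = -6/2
x - y = 1/2 - -3 = 7/2

7/2


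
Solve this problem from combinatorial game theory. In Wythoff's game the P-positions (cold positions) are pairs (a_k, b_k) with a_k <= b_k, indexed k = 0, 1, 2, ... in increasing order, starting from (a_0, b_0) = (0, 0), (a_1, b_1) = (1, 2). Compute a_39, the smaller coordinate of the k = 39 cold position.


By Wythoff's theorem, a_k = floor(k * phi) and b_k = floor(k * phi^2) = a_k + k, where phi = (1 + sqrt(5))/2 is the golden ratio.
phi = (1 + sqrt(5))/2 = 1.618034
k = 39
k * phi = 39 * 1.618034 = 63.103326
a_39 = floor(k * phi) = 63

63


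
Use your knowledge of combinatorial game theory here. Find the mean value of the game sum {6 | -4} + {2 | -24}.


G1 = {6 | -4}, G2 = {2 | -24}
Each is a switch {a | b} with numbers a > b; its mean value is (a + b)/2, and mean value is additive over game sums: m(G1 + G2) = m(G1) + m(G2).
Mean of G1 = (6 + (-4))/2 = 2/2 = 1
Mean of G2 = (2 + (-24))/2 = -22/2 = -11
Mean of G1 + G2 = 1 + -11 = -10

-10


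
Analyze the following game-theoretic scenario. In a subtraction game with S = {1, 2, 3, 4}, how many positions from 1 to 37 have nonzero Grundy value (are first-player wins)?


Subtraction set S = {1, 2, 3, 4}, so G(n) = n mod 5.
G(n) = 0 when n is a multiple of 5.
Multiples of 5 in [1, 37]: 7
N-positions (nonzero Grundy) = 37 - 7 = 30

30


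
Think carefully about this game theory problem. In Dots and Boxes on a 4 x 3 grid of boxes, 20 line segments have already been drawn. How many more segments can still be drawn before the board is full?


Grid: 4 x 3 boxes, i.e. 5 rows and 4 columns of dots.
Horizontal edges: (rows + 1) * cols = 5 * 3 = 15
Vertical edges: rows * (cols + 1) = 4 * 4 = 16
Total edges: 15 + 16 = 31
Edges drawn: 20
Remaining: 31 - 20 = 11

11


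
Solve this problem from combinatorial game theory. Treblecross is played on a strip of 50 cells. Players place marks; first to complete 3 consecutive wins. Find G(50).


Treblecross: place X on empty cells; 3-in-a-row wins.
Playing within two cells of an existing X lets the opponent win at once, so sensible play treats the cells i-2..i+2 around each X as dead. The player left with no safe cell loses, so this is a normal-play take-away game on strips of safe cells.
Placing X at cell i (0-indexed) of a strip of k safe cells leaves independent strips of sizes max(0, i-2) and max(0, k-i-3). Hence G(k) = mex{ G(max(0,i-2)) XOR G(max(0,k-i-3)) : 0 <= i < k }, with G(0) = 0.
G(1): splits (0,0):0^0=0 -> mex({0}) = 1
G(2): splits (0,0):0^0=0 -> mex({0}) = 1
G(3): splits (0,0):0^0=0 -> mex({0}) = 1
G(4): splits (0,1):0^1=1 (0,0):0^0=0 -> mex({0, 1}) = 2
G(5): splits (0,2):0^1=1 (0,1):0^1=1 (0,0):0^0=0 -> mex({0, 1}) = 2
G(6) = mex({1}) = 0
G(7) = mex({0, 1, 2}) = 3
G(8) = mex({0, 1, 2}) = 3
G(9) = mex({0, 2}) = 1
G(10) = mex({0, 2, 3}) = 1
G(11) = mex({0, 3}) = 1
G(12) = mex({1, 3}) = 0
G(13) = mex({0, 1, 2, 3}) = 4
G(14) = mex({0, 1, 2}) = 3
G(15) = mex({0, 1, 2}) = 3
G(16) = mex({0, 1, 2, 4}) = 3
G(17) = mex({0, 1, 3, 4}) = 2
G(18) = mex({0, 1, 3, 4}) = 2
G(19) = mex({0, 1, 3, 5}) = 2
G(20) = mex({0, 1, 2, 3, 5}) = 4
G(21) = mex({0, 1, 2, 3, 5}) = 4
G(22) = mex({1, 2, 6}) = 0
G(23) = mex({0, 1, 2, 3, 4, 6}) = 5
G(24) = mex({0, 1, 2, 3, 4}) = 5
G(25) = mex({0, 1, 3, 4, 7}) = 2
G(26) = mex({0, 1, 3, 4, 5, 7}) = 2
G(27) = mex({0, 1, 3, 5}) = 2
G(28) = mex({0, 1, 2, 5}) = 3
G(29) = mex({0, 1, 2, 4, 5, 6}) = 3
G(30) = mex({1, 2, 4, 6}) = 0
G(31) = mex({0, 1, 2, 3, 4, 6}) = 5
G(32) = mex({1, 2, 3, 4, 7}) = 0
G(33) = mex({0, 3, 7}) = 1
G(34) = mex({0, 2, 3, 5, 7}) = 1
G(35) = mex({0, 2, 3, 5, 6}) = 1
G(36) = mex({0, 1, 2, 5, 6}) = 3
G(37) = mex({0, 1, 2, 4, 5, 6}) = 3
G(38) = mex({0, 1, 2, 4}) = 3
G(39) = mex({0, 1, 2, 3, 4, 7}) = 5
G(40) = mex({0, 1, 2, 3, 4, 5, 7}) = 6
G(41) = mex({0, 1, 2, 3, 5, 7}) = 4
G(42) = mex({0, 1, 2, 3, 5, 6, 7}) = 4
G(43) = mex({0, 2, 3, 5, 6}) = 1
G(44) = mex({1, 2, 3, 4, 5, 6}) = 0
G(45) = mex({0, 1, 2, 3, 4, 6, 7}) = 5
G(46) = mex({0, 1, 2, 3, 4, 7}) = 5
G(47) = mex({0, 1, 2, 3, 4, 5, 7}) = 6
G(48) = mex({0, 1, 2, 3, 4, 5, 7}) = 6
G(49) = mex({0, 1, 3, 4, 5, 7}) = 2
G(50) = mex({0, 1, 2, 3, 4, 5, 6}) = 7
Therefore G(50) = 7.

7


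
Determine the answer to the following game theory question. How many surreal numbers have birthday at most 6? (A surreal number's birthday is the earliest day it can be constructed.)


Day 0: {|} = 0 is born. Count = 1.
Day n: the number of surreal numbers born by day n is 2^(n+1) - 1.
By day 0: 2^1 - 1 = 1
By day 1: 2^2 - 1 = 3
By day 2: 2^3 - 1 = 7
By day 3: 2^4 - 1 = 15
By day 4: 2^5 - 1 = 31
By day 5: 2^6 - 1 = 63
By day 6: 2^7 - 1 = 127
By day 6: 127 surreal numbers.

127


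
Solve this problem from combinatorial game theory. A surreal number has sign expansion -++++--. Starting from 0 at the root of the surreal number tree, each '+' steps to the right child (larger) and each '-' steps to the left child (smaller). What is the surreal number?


Sign expansion: -++++--
Rule: track bounds (lo, hi), initially (-inf, +inf). On '+', the current value becomes lo and we move to the simplest number in (value, hi): value + 1 if hi = +inf, otherwise the midpoint (value + hi)/2. On '-', the current value becomes hi and we move to value - 1 if lo = -inf, otherwise the midpoint (lo + value)/2.
Start at 0.
Step 1: sign = -, move left. Bounds: (-inf, 0). Value = -1
Step 2: sign = +, move right. Bounds: (-1, 0). Value = -1/2
Step 3: sign = +, move right. Bounds: (-1/2, 0). Value = -1/4
Step 4: sign = +, move right. Bounds: (-1/4, 0). Value = -1/8
Step 5: sign = +, move right. Bounds: (-1/8, 0). Value = -1/16
Step 6: sign = -, move left. Bounds: (-1/8, -1/16). Value = -3/32
Step 7: sign = -, move left. Bounds: (-1/8, -3/32). Value = -7/64
The surreal number with sign expansion -++++-- is -7/64.

-7/64


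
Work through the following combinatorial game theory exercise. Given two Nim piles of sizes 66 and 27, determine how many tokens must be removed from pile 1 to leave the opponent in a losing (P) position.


Piles: 66 and 27
Current XOR: 66 XOR 27 = 89 (non-zero, so this is an N-position).
To make the XOR zero, we need to find a move that balances the piles.
For pile 1 (size 66): target = 66 XOR 89 = 27
We reduce pile 1 from 66 to 27.
Tokens removed: 66 - 27 = 39
Verification: 27 XOR 27 = 0

39


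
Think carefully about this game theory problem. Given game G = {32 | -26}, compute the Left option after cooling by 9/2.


Original game: {32 | -26} (a switch {a | b} with a > b).
Cooling by t (for t below the temperature (a - b)/2 = 29) taxes each move by t: {a | b} cooled by t is {a - t | b + t}.
Cooling amount: t = 9/2
Cooled Left option: 32 - 9/2 = 55/2
Cooled Right option: -26 + 9/2 = -43/2
Cooled game: {55/2 | -43/2}
Left option = 55/2

55/2


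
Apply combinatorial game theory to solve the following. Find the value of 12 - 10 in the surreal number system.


x = 12, y = 10
x - y = 12 - 10 = 2

2


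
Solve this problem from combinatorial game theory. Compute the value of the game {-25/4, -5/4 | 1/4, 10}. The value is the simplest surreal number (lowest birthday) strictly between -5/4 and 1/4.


Left options: {-25/4, -5/4}, max = -5/4
Right options: {1/4, 10}, min = 1/4
All options are numbers and max(Left) < min(Right), so by the simplicity theorem the value is the simplest (earliest-born) number strictly between -5/4 and 1/4.
Integers -1 through 0 all lie strictly between -5/4 and 1/4.
Among integers, the simplest (lowest birthday = smallest |n|; 0 is born on day 0, +-n on day n) is 0.
No non-integer in the interval can be simpler: if x is a non-integer in the interval, then floor(x) or ceil(x) also lies in the interval (the interval contains an integer), and both are proper prefixes of x's sign expansion, i.e. born earlier. So the game value is 0.
Game value = 0

0


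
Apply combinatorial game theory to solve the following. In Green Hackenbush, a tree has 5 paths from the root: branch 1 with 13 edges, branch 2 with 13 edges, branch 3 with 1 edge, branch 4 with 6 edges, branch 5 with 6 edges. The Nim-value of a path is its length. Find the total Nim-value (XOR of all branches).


The tree has 5 branches from the ground vertex.
In Green Hackenbush, the Nim-value of a simple path of length k is k.
Branch 1: length 13, Nim-value = 13
Branch 2: length 13, Nim-value = 13
Branch 3: length 1, Nim-value = 1
Branch 4: length 6, Nim-value = 6
Branch 5: length 6, Nim-value = 6
Total Nim-value = XOR of all branch values:
0 XOR 13 = 13
13 XOR 13 = 0
0 XOR 1 = 1
1 XOR 6 = 7
7 XOR 6 = 1
Nim-value of the tree = 1

1


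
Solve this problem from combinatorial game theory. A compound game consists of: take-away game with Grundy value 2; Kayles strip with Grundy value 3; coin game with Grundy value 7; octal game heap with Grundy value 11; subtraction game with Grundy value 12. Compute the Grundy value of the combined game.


By the Sprague-Grundy theorem, the Grundy value of a sum of games is the XOR of individual Grundy values.
take-away game: Grundy value = 2. Running XOR: 0 XOR 2 = 2
Kayles strip: Grundy value = 3. Running XOR: 2 XOR 3 = 1
coin game: Grundy value = 7. Running XOR: 1 XOR 7 = 6
octal game heap: Grundy value = 11. Running XOR: 6 XOR 11 = 13
subtraction game: Grundy value = 12. Running XOR: 13 XOR 12 = 1
The combined Grundy value is 1.

1


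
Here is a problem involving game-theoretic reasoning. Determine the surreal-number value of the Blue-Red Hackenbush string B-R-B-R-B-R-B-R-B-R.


Edges (from ground): B-R-B-R-B-R-B-R-B-R
By Berlekamp's sign-expansion rule, a Blue-Red Hackenbush stalk has the value of the surreal number whose sign sequence is the edge sequence with B -> + and R -> -.
Sign sequence: +-+-+-+-+-
Trace the sign expansion in the surreal number tree, starting from 0:
Edge 1: B (sign +) -> bounds (0, +inf), value = 1
Edge 2: R (sign -) -> bounds (0, 1), value = 1/2
Edge 3: B (sign +) -> bounds (1/2, 1), value = 3/4
Edge 4: R (sign -) -> bounds (1/2, 3/4), value = 5/8
Edge 5: B (sign +) -> bounds (5/8, 3/4), value = 11/16
Edge 6: R (sign -) -> bounds (5/8, 11/16), value = 21/32
Edge 7: B (sign +) -> bounds (21/32, 11/16), value = 43/64
Edge 8: R (sign -) -> bounds (21/32, 43/64), value = 85/128
Edge 9: B (sign +) -> bounds (85/128, 43/64), value = 171/256
Edge 10: R (sign -) -> bounds (85/128, 171/256), value = 341/512
Game value = 341/512

341/512


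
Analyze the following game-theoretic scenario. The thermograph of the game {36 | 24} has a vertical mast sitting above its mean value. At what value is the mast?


Game = {36 | 24}, a switch {a | b} with numbers a > b.
Its thermograph has left wall a - t and right wall b + t, which meet at t = (a - b)/2, where both equal (a + b)/2. So the mast (mean value) is at (a + b)/2.
Mean = (36 + (24))/2 = 60/2 = 30

30


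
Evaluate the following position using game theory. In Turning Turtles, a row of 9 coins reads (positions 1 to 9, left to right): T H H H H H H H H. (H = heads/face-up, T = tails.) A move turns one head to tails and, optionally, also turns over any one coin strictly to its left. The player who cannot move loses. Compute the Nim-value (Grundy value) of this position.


Coins: T H H H H H H H H
Key fact: a single head at position k behaves exactly like a Nim heap of size k (turning it to T and optionally flipping a coin at j < k corresponds to moving the heap from k to j, or to 0), and heads combine as a disjunctive sum (two heads at the same place would cancel, matching j XOR j = 0). So the Nim-value is the XOR of the 1-indexed positions of the heads.
Face-up positions (1-indexed): [2, 3, 4, 5, 6, 7, 8, 9]
XOR 0 with 2: 0 XOR 2 = 2
XOR 2 with 3: 2 XOR 3 = 1
XOR 1 with 4: 1 XOR 4 = 5
XOR 5 with 5: 5 XOR 5 = 0
XOR 0 with 6: 0 XOR 6 = 6
XOR 6 with 7: 6 XOR 7 = 1
XOR 1 with 8: 1 XOR 8 = 9
XOR 9 with 9: 9 XOR 9 = 0
Nim-value = 0

0


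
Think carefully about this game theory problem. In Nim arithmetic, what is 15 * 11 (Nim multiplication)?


Nim multiplication is bilinear over XOR: (u XOR v) * w = (u*w) XOR (v*w).
So we split each operand into its bit components and XOR the pairwise Nim products.
15 = 1 + 2 + 4 + 8 (as XOR of powers of 2).
11 = 1 + 2 + 8 (as XOR of powers of 2).
Using the standard Nim-product table on single bits:
  2*2 = 3,   2*4 = 8,   2*8 = 12,
  4*4 = 6,   4*8 = 11,  8*8 = 13,
and  1*x = x (identity), k*l = l*k (commutative).
Pairwise Nim products:
  1 * 1 = 1
  1 * 2 = 2
  1 * 8 = 8
  2 * 1 = 2
  2 * 2 = 3
  2 * 8 = 12
  4 * 1 = 4
  4 * 2 = 8
  4 * 8 = 11
  8 * 1 = 8
  8 * 2 = 12
  8 * 8 = 13
XOR them: 1 XOR 2 XOR 8 XOR 2 XOR 3 XOR 12 XOR 4 XOR 8 XOR 11 XOR 8 XOR 12 XOR 13 = 8.
Result: 15 * 11 = 8 (in Nim).

8


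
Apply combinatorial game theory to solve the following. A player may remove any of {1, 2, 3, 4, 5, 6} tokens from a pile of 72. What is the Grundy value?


The subtraction set is S = {1, 2, 3, 4, 5, 6}.
G(k) = mex{ G(k - s) : s in S, s <= k }. We compute iteratively: G(0) = 0.
G(1) = mex({0}) = 1
G(2) = mex({0, 1}) = 2
G(3) = mex({0, 1, 2}) = 3
G(4) = mex({0, 1, 2, 3}) = 4
G(5) = mex({0, 1, 2, 3, 4}) = 5
G(6) = mex({0, 1, 2, 3, 4, 5}) = 6
G(7) = mex({1, 2, 3, 4, 5, 6}) = 0
G(8) = mex({0, 2, 3, 4, 5, 6}) = 1
G(9) = mex({0, 1, 3, 4, 5, 6}) = 2
G(10) = mex({0, 1, 2, 4, 5, 6}) = 3
G(11) = mex({0, 1, 2, 3, 5, 6}) = 4
G(12) = mex({0, 1, 2, 3, 4, 6}) = 5
Observe that G(7)..G(12) = 0, 1, 2, 3, 4, 5 repeats G(0)..G(5) = 0, 1, 2, 3, 4, 5.
For k >= max(S) = 6, G(k) is determined by the previous 6 values G(k-6)..G(k-1); a window of 6 consecutive values has recurred shifted by 7, so by induction G(k + 7) = G(k) for all k >= 0: the sequence is periodic from the start with period 7.
One period: G(0..6) = 0, 1, 2, 3, 4, 5, 6.
72 mod 7 = 2, so G(72) = G(2) = 2.

2


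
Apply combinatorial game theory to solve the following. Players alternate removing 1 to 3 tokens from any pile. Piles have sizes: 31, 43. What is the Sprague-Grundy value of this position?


Subtraction set: {1, 2, 3}
For this subtraction set, G(n) = n mod 4 (period = max + 1 = 4).
Pile 1 (size 31): G(31) = 31 mod 4 = 3
Pile 2 (size 43): G(43) = 43 mod 4 = 3
Total Grundy value = XOR of all: 3 XOR 3 = 0

0


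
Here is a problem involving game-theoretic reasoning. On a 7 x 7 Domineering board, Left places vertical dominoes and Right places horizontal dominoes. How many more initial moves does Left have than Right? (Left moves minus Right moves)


Board is 7 x 7 (rows x cols).
Left (vertical) placements: (rows-1) * cols = 6 * 7 = 42
Right (horizontal) placements: rows * (cols-1) = 7 * 6 = 42
Advantage = Left - Right = 42 - 42 = 0

0


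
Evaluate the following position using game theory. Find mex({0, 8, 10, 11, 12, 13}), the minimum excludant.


Set = {0, 8, 10, 11, 12, 13}
0 is in the set.
1 is NOT in the set. This is the mex.
mex = 1

1


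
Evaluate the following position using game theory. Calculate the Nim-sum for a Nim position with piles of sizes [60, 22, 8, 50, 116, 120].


We need the XOR (exclusive or) of all pile sizes.
After XOR-ing pile 1 (size 60): 0 XOR 60 = 60
After XOR-ing pile 2 (size 22): 60 XOR 22 = 42
After XOR-ing pile 3 (size 8): 42 XOR 8 = 34
After XOR-ing pile 4 (size 50): 34 XOR 50 = 16
After XOR-ing pile 5 (size 116): 16 XOR 116 = 100
After XOR-ing pile 6 (size 120): 100 XOR 120 = 28
The Nim-value of this position is 28.

28


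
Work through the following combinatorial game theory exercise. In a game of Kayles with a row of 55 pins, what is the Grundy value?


Kayles: a move removes 1 or 2 adjacent pins from a contiguous row.
Removing pins from a row of k leaves two independent rows (a, b) with a + b = k - 1 (one pin) or a + b = k - 2 (two pins); an end removal gives a = 0.
By Sprague-Grundy, G(k) = mex{ G(a) XOR G(b) } over all these splits. G(0) = 0.
G(1): splits (0,0):0^0=0 -> mex({0}) = 1
G(2): splits (0,1):0^1=1 (0,0):0^0=0 -> mex({0, 1}) = 2
G(3): splits (0,2):0^2=2 (1,1):1^1=0 (0,1):0^1=1 -> mex({0, 1, 2}) = 3
G(4): splits (0,3):0^3=3 (1,2):1^2=3 (0,2):0^2=2 (1,1):1^1=0 -> mex({0, 2, 3}) = 1
G(5): splits (0,4):0^1=1 (1,3):1^3=2 (2,2):2^2=0 (0,3):0^3=3 (1,2):1^2=3 -> mex({0, 1, 2, 3}) = 4
G(6) = mex({0, 1, 2, 4}) = 3
G(7) = mex({0, 1, 3, 4, 5}) = 2
G(8) = mex({0, 2, 3, 5, 6}) = 1
G(9) = mex({0, 1, 2, 3, 6, 7}) = 4
G(10) = mex({0, 1, 3, 4, 5, 7}) = 2
G(11) = mex({0, 1, 2, 3, 4, 5}) = 6
G(12) = mex({0, 1, 2, 3, 5, 6, 7}) = 4
G(13) = mex({0, 2, 3, 4, 6, 7}) = 1
G(14) = mex({0, 1, 4, 5, 6, 7}) = 2
G(15) = mex({0, 1, 2, 3, 4, 5, 6}) = 7
G(16) = mex({0, 2, 3, 5, 6, 7}) = 1
G(17) = mex({0, 1, 2, 3, 5, 6, 7}) = 4
G(18) = mex({0, 1, 2, 4, 5, 6}) = 3
G(19) = mex({0, 1, 3, 4, 5, 7}) = 2
G(20) = mex({0, 2, 3, 4, 5, 6, 7}) = 1
G(21) = mex({0, 1, 2, 3, 5, 6, 7}) = 4
G(22) = mex({0, 1, 2, 3, 4, 5, 7}) = 6
G(23) = mex({0, 1, 2, 3, 4, 5, 6}) = 7
G(24) = mex({0, 1, 2, 3, 5, 6, 7}) = 4
G(25) = mex({0, 2, 3, 4, 6, 7}) = 1
G(26) = mex({0, 1, 3, 4, 5, 6, 7}) = 2
G(27) = mex({0, 1, 2, 3, 4, 5, 6, 7}) = 8
G(28) = mex({0, 1, 2, 3, 4, 6, 7, 8}) = 5
G(29) = mex({0, 1, 2, 3, 5, 6, 7, 8, 9}) = 4
G(30) = mex({0, 1, 2, 3, 4, 5, 6, 9, 10}) = 7
G(31) = mex({0, 1, 3, 4, 5, 7, 10, 11}) = 2
G(32) = mex({0, 2, 3, 4, 5, 6, 7, 9, 11}) = 1
G(33) = mex({0, 1, 2, 3, 4, 5, 6, 7, 9, 12}) = 8
G(34) = mex({0, 1, 2, 3, 4, 5, 7, 8, 11, 12}) = 6
G(35) = mex({0, 1, 2, 3, 4, 5, 6, 8, 9, 10, 11}) = 7
G(36) = mex({0, 1, 2, 3, 5, 6, 7, 9, 10}) = 4
G(37) = mex({0, 2, 3, 4, 6, 7, 9, 10, 11, 12}) = 1
G(38) = mex({0, 1, 3, 4, 5, 6, 7, 9, 10, 11, 12}) = 2
G(39) = mex({0, 1, 2, 4, 5, 6, 7, 9, 10, 12, 14}) = 3
G(40) = mex({0, 2, 3, 4, 6, 7, 11, 12, 14}) = 1
G(41) = mex({0, 1, 2, 3, 5, 6, 7, 9, 10, 11, 12}) = 4
G(42) = mex({0, 1, 2, 3, 4, 5, 6, 9, 10}) = 7
G(43) = mex({0, 1, 3, 4, 5, 7, 9, 10, 12, 15}) = 2
G(44) = mex({0, 2, 3, 4, 5, 6, 7, 9, 10, 12, 15}) = 1
G(45) = mex({0, 1, 2, 3, 4, 5, 6, 7, 9, 10, 12, 14}) = 8
G(46) = mex({0, 1, 3, 4, 5, 7, 8, 11, 12, 14}) = 2
G(47) = mex({0, 1, 2, 3, 4, 5, 6, 8, 9, 10, 11, 12}) = 7
G(48) = mex({0, 1, 2, 3, 5, 6, 7, 9, 10}) = 4
G(49) = mex({0, 2, 3, 4, 6, 7, 9, 10, 11, 12, 15}) = 1
G(50) = mex({0, 1, 4, 5, 6, 7, 9, 11, 12, 14, 15}) = 2
G(51) = mex({0, 1, 2, 3, 4, 5, 6, 7, 9, 12, 14, 15}) = 8
G(52) = mex({0, 2, 3, 4, 5, 6, 7, 8, 11, 12, 15}) = 1
G(53) = mex({0, 1, 2, 3, 5, 6, 7, 8, 9, 10, 11, 12}) = 4
G(54) = mex({0, 1, 2, 3, 4, 5, 6, 9, 10}) = 7
G(55) = mex({0, 1, 3, 4, 5, 7, 9, 10, 11, 12}) = 2
Therefore G(55) = 2.

2
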